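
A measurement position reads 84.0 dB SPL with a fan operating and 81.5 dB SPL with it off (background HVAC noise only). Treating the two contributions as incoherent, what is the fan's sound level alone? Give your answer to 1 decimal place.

Subtract intensities: L_src = 10·log₁₀(10^(L_total/10) − 10^(L_bg/10)).
L_src = 10·log₁₀(10^(84.0/10) − 10^(81.5/10)) = 10·log₁₀(109900000) = 80.4 dB SPL.

80.4 dB SPL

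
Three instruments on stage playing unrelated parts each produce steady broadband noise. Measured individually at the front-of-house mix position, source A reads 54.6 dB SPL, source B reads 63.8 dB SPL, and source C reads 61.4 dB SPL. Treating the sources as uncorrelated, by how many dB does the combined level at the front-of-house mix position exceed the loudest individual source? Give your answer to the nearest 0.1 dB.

2.3 dB

Uncorrelated sources add in intensity (power), not in dB.
L_total = 10·log₁₀(10^(54.6/10) + 10^(63.8/10) + 10^(61.4/10)) = 66.09 dB SPL.
Excess over the loudest (63.8 dB): 66.09 − 63.8 = 2.3 dB.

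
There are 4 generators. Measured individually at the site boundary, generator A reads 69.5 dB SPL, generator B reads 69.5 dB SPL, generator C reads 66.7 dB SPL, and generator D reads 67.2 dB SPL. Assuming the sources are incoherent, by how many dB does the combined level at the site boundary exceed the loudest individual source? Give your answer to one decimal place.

4.9 dB

Incoherent sources sum as intensities:
L_total = 10·log₁₀(10^(69.5/10) + 10^(69.5/10) + 10^(66.7/10) + 10^(67.2/10)) = 74.43 dB SPL.
Excess over the loudest (69.5 dB): 74.43 − 69.5 = 4.9 dB.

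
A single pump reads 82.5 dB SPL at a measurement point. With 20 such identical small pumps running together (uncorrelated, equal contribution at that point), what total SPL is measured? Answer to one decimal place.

95.5 dB SPL

20 equal incoherent sources raise the level by 10·log₁₀(20) = 13.01 dB.
L_total = 82.5 + 13.01 = 95.5 dB SPL.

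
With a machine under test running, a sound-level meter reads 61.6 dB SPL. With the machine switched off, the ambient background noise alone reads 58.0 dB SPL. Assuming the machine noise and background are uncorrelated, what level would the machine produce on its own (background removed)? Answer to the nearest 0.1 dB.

Remove the background by subtracting linear intensities:
L_src = 10·log₁₀(10^(61.6/10) − 10^(58.0/10)) = 10·log₁₀(814500) = 59.1 dB SPL.

59.1 dB SPL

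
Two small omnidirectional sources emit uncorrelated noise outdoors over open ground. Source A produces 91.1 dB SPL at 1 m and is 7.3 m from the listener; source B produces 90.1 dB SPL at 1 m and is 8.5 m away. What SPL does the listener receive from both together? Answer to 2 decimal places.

At the listener: L_A = 91.1 − 20·log₁₀(7.3) = 73.834 dB; L_B = 90.1 − 20·log₁₀(8.5) = 71.512 dB.
Combined: 10·log₁₀(10^(73.834/10)+10^(71.512/10)) = 75.84 dB SPL.

75.84 dB SPL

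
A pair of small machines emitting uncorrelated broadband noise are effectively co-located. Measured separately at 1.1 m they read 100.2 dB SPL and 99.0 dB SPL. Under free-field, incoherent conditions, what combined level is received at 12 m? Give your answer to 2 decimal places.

81.90 dB SPL

Combined at 1.1 m: 10·log₁₀(10^(100.2/10)+10^(99.0/10)) = 102.652 dB SPL.
Then apply −20·log₁₀(12/1.1) = -20.756 dB → 81.90 dB SPL.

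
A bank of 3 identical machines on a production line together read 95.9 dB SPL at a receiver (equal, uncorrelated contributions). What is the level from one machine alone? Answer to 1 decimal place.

3 equal incoherent sources add 10·log₁₀(3) = 4.77 dB over one source.
L_one = 95.9 − 4.77 = 91.1 dB SPL.

91.1 dB SPL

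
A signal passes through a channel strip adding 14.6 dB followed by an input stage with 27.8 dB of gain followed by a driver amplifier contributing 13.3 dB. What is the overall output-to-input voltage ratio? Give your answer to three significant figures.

Net gain = 14.6 + 27.8 + 13.3 = 55.7 dB.
Voltage ratio = 10^(55.7/20) = 610.

610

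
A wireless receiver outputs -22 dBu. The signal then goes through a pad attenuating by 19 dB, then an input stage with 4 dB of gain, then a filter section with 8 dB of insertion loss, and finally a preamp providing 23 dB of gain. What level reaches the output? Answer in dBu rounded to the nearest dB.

-22 dBu

Cascaded gains and losses add directly in dB.
-22 − 19 + 4 − 8 + 23 = -22 dBu.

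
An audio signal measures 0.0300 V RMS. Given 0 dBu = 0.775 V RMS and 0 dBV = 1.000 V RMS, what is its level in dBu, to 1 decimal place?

-28.2 dBu

dBu = 20·log₁₀(V / 0.775 V).
20·log₁₀(0.0300/0.775) = -28.2 dBu.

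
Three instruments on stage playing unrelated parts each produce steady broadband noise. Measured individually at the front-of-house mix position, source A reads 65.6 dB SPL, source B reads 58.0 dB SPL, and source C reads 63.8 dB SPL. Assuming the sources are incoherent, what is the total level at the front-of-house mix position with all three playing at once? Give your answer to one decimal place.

68.2 dB SPL

Uncorrelated sources add in intensity (power), not in dB.
L_total = 10·log₁₀(10^(65.6/10) + 10^(58.0/10) + 10^(63.8/10)) = 10·log₁₀(6661000) = 68.2 dB SPL.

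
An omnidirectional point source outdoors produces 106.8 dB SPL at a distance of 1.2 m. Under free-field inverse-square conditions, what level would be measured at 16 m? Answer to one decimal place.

Free-field point source: level drops by 20·log₁₀ of the distance ratio.
ΔL = −20·log₁₀(16/1.2) = -22.50 dB, so L₂ = 106.8 + (-22.50) = 84.3 dB SPL.

84.3 dB SPL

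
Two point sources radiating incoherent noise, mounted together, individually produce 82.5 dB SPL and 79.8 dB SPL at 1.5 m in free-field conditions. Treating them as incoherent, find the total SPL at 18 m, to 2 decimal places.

Combined at 1.5 m: 10·log₁₀(10^(82.5/10)+10^(79.8/10)) = 84.367 dB SPL.
Then apply −20·log₁₀(18/1.5) = -21.584 dB → 62.78 dB SPL.

62.78 dB SPL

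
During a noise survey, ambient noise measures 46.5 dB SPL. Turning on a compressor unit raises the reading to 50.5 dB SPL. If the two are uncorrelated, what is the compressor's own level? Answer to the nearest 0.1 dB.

48.3 dB SPL

Remove the background by subtracting linear intensities:
L_src = 10·log₁₀(10^(50.5/10) − 10^(46.5/10)) = 10·log₁₀(67530) = 48.3 dB SPL.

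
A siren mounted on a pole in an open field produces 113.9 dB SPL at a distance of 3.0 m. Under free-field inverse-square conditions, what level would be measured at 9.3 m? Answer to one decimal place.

104.1 dB SPL

For a point source in a free field, ΔL = −20·log₁₀(d₂/d₁).
ΔL = −20·log₁₀(9.3/3.0) = -9.83 dB, so L₂ = 113.9 + (-9.83) = 104.1 dB SPL.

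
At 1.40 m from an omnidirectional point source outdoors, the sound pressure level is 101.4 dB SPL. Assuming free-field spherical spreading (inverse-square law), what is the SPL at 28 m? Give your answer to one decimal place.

For a point source in a free field, ΔL = −20·log₁₀(d₂/d₁).
ΔL = −20·log₁₀(28/1.40) = -26.02 dB, so L₂ = 101.4 + (-26.02) = 75.4 dB SPL.

75.4 dB SPL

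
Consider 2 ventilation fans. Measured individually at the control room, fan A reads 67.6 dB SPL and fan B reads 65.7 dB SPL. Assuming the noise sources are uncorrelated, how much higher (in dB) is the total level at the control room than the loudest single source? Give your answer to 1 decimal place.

Incoherent sources sum as intensities:
L_total = 10·log₁₀(10^(67.6/10) + 10^(65.7/10)) = 69.76 dB SPL.
Excess over the loudest (67.6 dB): 69.76 − 67.6 = 2.2 dB.

2.2 dB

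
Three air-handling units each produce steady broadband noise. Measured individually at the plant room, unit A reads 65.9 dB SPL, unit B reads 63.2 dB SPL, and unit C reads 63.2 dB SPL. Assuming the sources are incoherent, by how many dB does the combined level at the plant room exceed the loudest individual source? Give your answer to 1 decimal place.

3.2 dB

Uncorrelated sources add in intensity (power), not in dB.
L_total = 10·log₁₀(10^(65.9/10) + 10^(63.2/10) + 10^(63.2/10)) = 69.07 dB SPL.
Excess over the loudest (65.9 dB): 69.07 − 65.9 = 3.2 dB.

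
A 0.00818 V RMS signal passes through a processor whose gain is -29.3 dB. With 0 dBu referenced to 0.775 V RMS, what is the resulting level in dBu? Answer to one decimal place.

-68.8 dBu

Input level: 20·log₁₀(0.00818/0.775) = -39.53 dBu.
Output: -39.53 − 29.3 = -68.8 dBu.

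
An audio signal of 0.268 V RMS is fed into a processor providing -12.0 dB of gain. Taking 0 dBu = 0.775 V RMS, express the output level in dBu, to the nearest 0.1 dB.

Input level: 20·log₁₀(0.268/0.775) = -9.22 dBu.
Output: -9.22 − 12.0 = -21.2 dBu.

-21.2 dBu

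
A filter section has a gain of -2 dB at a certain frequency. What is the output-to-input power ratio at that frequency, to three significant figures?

0.631

Power ratio = 10^(dB/10).
10^(-2/10) = 10^(-0.2000) = 0.631.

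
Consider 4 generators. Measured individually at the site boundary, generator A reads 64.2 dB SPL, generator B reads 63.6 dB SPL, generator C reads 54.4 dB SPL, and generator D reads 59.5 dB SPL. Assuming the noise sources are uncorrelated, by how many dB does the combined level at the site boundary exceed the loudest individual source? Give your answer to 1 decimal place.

3.6 dB

Incoherent sources sum as intensities:
L_total = 10·log₁₀(10^(64.2/10) + 10^(63.6/10) + 10^(54.4/10) + 10^(59.5/10)) = 67.84 dB SPL.
Excess over the loudest (64.2 dB): 67.84 − 64.2 = 3.6 dB.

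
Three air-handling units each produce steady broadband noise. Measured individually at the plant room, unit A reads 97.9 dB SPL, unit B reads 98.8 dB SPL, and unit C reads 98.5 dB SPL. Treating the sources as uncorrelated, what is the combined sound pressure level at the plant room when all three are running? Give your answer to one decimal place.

103.2 dB SPL

Incoherent sources sum as intensities:
L_total = 10·log₁₀(10^(97.9/10) + 10^(98.8/10) + 10^(98.5/10)) = 10·log₁₀(20831000000) = 103.2 dB SPL.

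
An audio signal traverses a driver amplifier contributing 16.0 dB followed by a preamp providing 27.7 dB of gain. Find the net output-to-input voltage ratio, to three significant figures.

153

Net gain = 16.0 + 27.7 = 43.7 dB.
Voltage ratio = 10^(43.7/20) = 153.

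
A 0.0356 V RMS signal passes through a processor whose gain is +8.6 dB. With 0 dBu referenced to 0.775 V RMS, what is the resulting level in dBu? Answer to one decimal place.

-18.2 dBu

Input level: 20·log₁₀(0.0356/0.775) = -26.76 dBu.
Output: -26.76 + 8.6 = -18.2 dBu.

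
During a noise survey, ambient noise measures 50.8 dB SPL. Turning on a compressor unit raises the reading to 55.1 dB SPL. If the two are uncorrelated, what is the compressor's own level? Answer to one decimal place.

Subtract intensities: L_src = 10·log₁₀(10^(L_total/10) − 10^(L_bg/10)).
L_src = 10·log₁₀(10^(55.1/10) − 10^(50.8/10)) = 10·log₁₀(203400) = 53.1 dB SPL.

53.1 dB SPL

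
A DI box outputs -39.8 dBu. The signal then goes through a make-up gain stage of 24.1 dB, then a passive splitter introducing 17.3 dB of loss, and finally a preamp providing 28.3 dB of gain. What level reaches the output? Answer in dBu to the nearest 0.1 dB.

Cascaded gains and losses add directly in dB.
-39.8 + 24.1 − 17.3 + 28.3 = -4.7 dBu.

-4.7 dBu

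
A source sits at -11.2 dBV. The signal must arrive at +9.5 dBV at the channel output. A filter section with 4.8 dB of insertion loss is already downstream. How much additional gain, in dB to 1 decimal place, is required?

25.5 dB

The required make-up gain is the shortfall in the dB sum.
G = +9.5 − (-11.2) + 4.8 = 25.5 dB.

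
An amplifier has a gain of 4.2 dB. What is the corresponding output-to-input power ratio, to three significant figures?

2.63

Power ratio = 10^(dB/10).
10^(4.2/10) = 10^(0.4200) = 2.63.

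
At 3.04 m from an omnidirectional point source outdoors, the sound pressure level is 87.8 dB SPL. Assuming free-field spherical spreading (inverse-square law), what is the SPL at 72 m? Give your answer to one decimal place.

For a point source in a free field, ΔL = −20·log₁₀(d₂/d₁).
ΔL = −20·log₁₀(72/3.04) = -27.49 dB, so L₂ = 87.8 + (-27.49) = 60.3 dB SPL.

60.3 dB SPL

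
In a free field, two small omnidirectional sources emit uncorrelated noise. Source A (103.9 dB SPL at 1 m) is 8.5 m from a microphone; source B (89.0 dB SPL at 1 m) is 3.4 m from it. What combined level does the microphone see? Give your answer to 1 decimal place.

86.1 dB SPL

At the listener: L_A = 103.9 − 20·log₁₀(8.5) = 85.31 dB; L_B = 89.0 − 20·log₁₀(3.4) = 78.37 dB.
Combined: 10·log₁₀(10^(85.31/10)+10^(78.37/10)) = 86.1 dB SPL.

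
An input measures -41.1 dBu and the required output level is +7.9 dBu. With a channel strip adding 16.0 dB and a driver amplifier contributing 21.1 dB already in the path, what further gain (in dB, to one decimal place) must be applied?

11.9 dB

The required make-up gain is the shortfall in the dB sum.
G = +7.9 − (-41.1) − 16.0 − 21.1 = 11.9 dB.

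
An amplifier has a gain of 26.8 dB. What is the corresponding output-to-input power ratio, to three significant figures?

Power ratio = 10^(dB/10).
10^(26.8/10) = 10^(2.680) = 479.

479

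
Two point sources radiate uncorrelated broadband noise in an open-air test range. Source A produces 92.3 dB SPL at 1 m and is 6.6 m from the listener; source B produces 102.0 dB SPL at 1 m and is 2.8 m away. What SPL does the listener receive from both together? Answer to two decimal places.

93.14 dB SPL

At the listener: L_A = 92.3 − 20·log₁₀(6.6) = 75.909 dB; L_B = 102.0 − 20·log₁₀(2.8) = 93.057 dB.
Combined: 10·log₁₀(10^(75.909/10)+10^(93.057/10)) = 93.14 dB SPL.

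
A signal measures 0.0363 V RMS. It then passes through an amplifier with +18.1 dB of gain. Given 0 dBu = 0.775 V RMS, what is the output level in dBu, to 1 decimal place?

Input level: 20·log₁₀(0.0363/0.775) = -26.59 dBu.
Output: -26.59 + 18.1 = -8.5 dBu.

-8.5 dBu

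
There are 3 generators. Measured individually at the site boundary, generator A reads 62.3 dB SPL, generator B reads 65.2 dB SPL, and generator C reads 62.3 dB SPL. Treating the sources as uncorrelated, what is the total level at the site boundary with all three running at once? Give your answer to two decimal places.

68.27 dB SPL

Add the sources as powers (linear), then convert back to dB:
L_total = 10·log₁₀(10^(62.3/10) + 10^(65.2/10) + 10^(62.3/10)) = 10·log₁₀(6708000) = 68.27 dB SPL.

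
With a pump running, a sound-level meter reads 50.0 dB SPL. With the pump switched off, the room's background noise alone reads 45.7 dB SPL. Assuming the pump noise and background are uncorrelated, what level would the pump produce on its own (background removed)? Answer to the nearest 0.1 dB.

Remove the background by subtracting linear intensities:
L_src = 10·log₁₀(10^(50.0/10) − 10^(45.7/10)) = 10·log₁₀(62850) = 48.0 dB SPL.

48.0 dB SPL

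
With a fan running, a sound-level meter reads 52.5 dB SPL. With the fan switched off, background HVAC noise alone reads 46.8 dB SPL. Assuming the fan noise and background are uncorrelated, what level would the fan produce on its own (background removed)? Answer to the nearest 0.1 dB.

Background correction is a power subtraction:
L_src = 10·log₁₀(10^(52.5/10) − 10^(46.8/10)) = 10·log₁₀(130000) = 51.1 dB SPL.

51.1 dB SPL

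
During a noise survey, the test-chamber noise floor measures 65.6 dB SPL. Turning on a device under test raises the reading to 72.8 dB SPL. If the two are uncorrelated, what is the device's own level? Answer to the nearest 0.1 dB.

71.9 dB SPL

Subtract intensities: L_src = 10·log₁₀(10^(L_total/10) − 10^(L_bg/10)).
L_src = 10·log₁₀(10^(72.8/10) − 10^(65.6/10)) = 10·log₁₀(15420000) = 71.9 dB SPL.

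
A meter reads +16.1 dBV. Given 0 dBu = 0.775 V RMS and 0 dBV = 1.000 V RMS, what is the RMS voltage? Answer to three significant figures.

6.38 V

V = 1.000 V × 10^(+16.1/20).
= 1.000 × 6.383 = 6.38 V.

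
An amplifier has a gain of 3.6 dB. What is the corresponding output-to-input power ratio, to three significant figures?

2.29

Power ratio = 10^(dB/10).
10^(3.6/10) = 10^(0.3600) = 2.29.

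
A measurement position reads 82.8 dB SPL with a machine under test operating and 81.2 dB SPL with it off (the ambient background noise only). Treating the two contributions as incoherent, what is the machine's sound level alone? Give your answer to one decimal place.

Remove the background by subtracting linear intensities:
L_src = 10·log₁₀(10^(82.8/10) − 10^(81.2/10)) = 10·log₁₀(58720000) = 77.7 dB SPL.

77.7 dB SPL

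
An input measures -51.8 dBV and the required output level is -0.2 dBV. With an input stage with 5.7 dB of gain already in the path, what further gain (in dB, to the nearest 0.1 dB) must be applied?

The required make-up gain is the shortfall in the dB sum.
G = -0.2 − (-51.8) − 5.7 = 45.9 dB.

45.9 dB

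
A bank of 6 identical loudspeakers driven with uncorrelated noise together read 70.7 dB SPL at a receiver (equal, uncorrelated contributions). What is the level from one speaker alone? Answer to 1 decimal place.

6 equal incoherent sources add 10·log₁₀(6) = 7.78 dB over one source.
L_one = 70.7 − 7.78 = 62.9 dB SPL.

62.9 dB SPL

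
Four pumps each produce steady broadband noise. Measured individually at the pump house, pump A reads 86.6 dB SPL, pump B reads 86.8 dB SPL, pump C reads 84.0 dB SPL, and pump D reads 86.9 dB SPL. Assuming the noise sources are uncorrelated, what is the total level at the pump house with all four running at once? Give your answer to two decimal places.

Uncorrelated sources add in intensity (power), not in dB.
L_total = 10·log₁₀(10^(86.6/10) + 10^(86.8/10) + 10^(84.0/10) + 10^(86.9/10)) = 10·log₁₀(1677000000) = 92.24 dB SPL.

92.24 dB SPL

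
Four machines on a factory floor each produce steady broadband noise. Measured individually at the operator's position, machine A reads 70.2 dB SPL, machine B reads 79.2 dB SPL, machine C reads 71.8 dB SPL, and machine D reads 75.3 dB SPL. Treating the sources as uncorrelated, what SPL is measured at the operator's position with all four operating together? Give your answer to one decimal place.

Incoherent sources sum as intensities:
L_total = 10·log₁₀(10^(70.2/10) + 10^(79.2/10) + 10^(71.8/10) + 10^(75.3/10)) = 10·log₁₀(142700000) = 81.5 dB SPL.

81.5 dB SPL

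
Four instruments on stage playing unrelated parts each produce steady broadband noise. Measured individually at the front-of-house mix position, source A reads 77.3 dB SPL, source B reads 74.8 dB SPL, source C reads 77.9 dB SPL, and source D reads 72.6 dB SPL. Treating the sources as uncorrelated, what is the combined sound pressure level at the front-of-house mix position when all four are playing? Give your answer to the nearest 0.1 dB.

82.1 dB SPL

Add the sources as powers (linear), then convert back to dB:
L_total = 10·log₁₀(10^(77.3/10) + 10^(74.8/10) + 10^(77.9/10) + 10^(72.6/10)) = 10·log₁₀(163800000) = 82.1 dB SPL.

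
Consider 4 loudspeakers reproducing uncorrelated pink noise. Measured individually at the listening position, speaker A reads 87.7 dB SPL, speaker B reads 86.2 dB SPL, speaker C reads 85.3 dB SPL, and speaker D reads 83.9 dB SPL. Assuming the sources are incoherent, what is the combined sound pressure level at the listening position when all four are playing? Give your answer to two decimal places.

92.01 dB SPL

Incoherent sources sum as intensities:
L_total = 10·log₁₀(10^(87.7/10) + 10^(86.2/10) + 10^(85.3/10) + 10^(83.9/10)) = 10·log₁₀(1590000000) = 92.01 dB SPL.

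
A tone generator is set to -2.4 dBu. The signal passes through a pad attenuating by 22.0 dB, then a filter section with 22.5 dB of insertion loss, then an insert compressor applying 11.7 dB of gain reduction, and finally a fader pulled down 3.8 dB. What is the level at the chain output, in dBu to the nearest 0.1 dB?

In dB, series stages simply add:
-2.4 − 22.0 − 22.5 − 11.7 − 3.8 = -62.4 dBu.

-62.4 dBu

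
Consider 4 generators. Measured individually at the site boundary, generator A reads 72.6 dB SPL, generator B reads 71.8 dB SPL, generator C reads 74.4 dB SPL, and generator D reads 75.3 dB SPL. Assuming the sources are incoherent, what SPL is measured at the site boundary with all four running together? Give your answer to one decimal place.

79.8 dB SPL

Incoherent sources sum as intensities:
L_total = 10·log₁₀(10^(72.6/10) + 10^(71.8/10) + 10^(74.4/10) + 10^(75.3/10)) = 10·log₁₀(94760000) = 79.8 dB SPL.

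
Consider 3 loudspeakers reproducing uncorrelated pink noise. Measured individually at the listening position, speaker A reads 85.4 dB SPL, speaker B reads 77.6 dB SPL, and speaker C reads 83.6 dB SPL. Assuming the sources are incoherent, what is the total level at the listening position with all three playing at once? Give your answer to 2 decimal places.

Add the sources as powers (linear), then convert back to dB:
L_total = 10·log₁₀(10^(85.4/10) + 10^(77.6/10) + 10^(83.6/10)) = 10·log₁₀(633400000) = 88.02 dB SPL.

88.02 dB SPL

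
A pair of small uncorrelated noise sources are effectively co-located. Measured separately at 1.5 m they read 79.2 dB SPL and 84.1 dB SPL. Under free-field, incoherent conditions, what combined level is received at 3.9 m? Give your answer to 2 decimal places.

Combined at 1.5 m: 10·log₁₀(10^(79.2/10)+10^(84.1/10)) = 85.318 dB SPL.
Then apply −20·log₁₀(3.9/1.5) = -8.299 dB → 77.02 dB SPL.

77.02 dB SPL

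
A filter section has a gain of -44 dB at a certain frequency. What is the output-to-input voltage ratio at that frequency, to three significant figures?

0.00631

Voltage ratio = 10^(dB/20).
10^(-44/20) = 10^(-2.200) = 0.00631.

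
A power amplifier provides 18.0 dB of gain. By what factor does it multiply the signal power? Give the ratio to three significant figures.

Power ratio = 10^(dB/10).
10^(18.0/10) = 10^(1.800) = 63.1.

63.1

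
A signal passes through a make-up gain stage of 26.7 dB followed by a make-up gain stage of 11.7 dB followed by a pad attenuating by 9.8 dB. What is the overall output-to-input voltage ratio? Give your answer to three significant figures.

26.9

Net gain = 26.7 + 11.7 + (−9.8) = 28.6 dB.
Voltage ratio = 10^(28.6/20) = 26.9.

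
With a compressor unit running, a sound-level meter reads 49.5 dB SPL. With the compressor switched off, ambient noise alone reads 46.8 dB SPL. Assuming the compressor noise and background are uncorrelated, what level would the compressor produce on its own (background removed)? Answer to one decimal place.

Remove the background by subtracting linear intensities:
L_src = 10·log₁₀(10^(49.5/10) − 10^(46.8/10)) = 10·log₁₀(41260) = 46.2 dB SPL.

46.2 dB SPL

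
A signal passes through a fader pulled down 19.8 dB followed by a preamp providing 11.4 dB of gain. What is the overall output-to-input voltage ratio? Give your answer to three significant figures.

Net gain = (−19.8) + 11.4 = -8.4 dB.
Voltage ratio = 10^(-8.4/20) = 0.380.

0.380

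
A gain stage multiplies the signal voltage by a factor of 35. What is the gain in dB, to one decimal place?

Voltage is an amplitude quantity, so gain = 20·log₁₀(V_out/V_in).
20·log₁₀(35) = 30.9 dB.

30.9 dB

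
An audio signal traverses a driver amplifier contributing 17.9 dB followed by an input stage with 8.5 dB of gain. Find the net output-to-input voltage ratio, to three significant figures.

Net gain = 17.9 + 8.5 = 26.4 dB.
Voltage ratio = 10^(26.4/20) = 20.9.

20.9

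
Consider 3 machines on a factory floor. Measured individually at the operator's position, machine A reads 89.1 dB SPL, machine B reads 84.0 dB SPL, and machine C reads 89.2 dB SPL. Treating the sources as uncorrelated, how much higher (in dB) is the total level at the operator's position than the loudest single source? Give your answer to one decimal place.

3.6 dB

Incoherent sources sum as intensities:
L_total = 10·log₁₀(10^(89.1/10) + 10^(84.0/10) + 10^(89.2/10)) = 92.78 dB SPL.
Excess over the loudest (89.2 dB): 92.78 − 89.2 = 3.6 dB.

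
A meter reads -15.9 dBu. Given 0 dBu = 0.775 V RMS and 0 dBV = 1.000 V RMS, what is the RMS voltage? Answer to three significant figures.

0.124 V

V = 0.775 V × 10^(-15.9/20).
= 0.775 × 0.1603 = 0.124 V.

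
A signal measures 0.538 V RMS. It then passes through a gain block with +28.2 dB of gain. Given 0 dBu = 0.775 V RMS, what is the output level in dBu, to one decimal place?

+25.0 dBu

Input level: 20·log₁₀(0.538/0.775) = -3.17 dBu.
Output: -3.17 + 28.2 = +25.0 dBu.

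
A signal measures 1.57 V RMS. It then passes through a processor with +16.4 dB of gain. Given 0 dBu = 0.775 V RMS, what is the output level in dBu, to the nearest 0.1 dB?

+22.5 dBu

Input level: 20·log₁₀(1.57/0.775) = 6.13 dBu.
Output: 6.13 + 16.4 = +22.5 dBu.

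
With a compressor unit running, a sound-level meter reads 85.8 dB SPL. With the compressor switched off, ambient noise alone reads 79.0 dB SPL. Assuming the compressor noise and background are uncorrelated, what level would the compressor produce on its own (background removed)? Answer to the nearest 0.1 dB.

Subtract intensities: L_src = 10·log₁₀(10^(L_total/10) − 10^(L_bg/10)).
L_src = 10·log₁₀(10^(85.8/10) − 10^(79.0/10)) = 10·log₁₀(300800000) = 84.8 dB SPL.

84.8 dB SPL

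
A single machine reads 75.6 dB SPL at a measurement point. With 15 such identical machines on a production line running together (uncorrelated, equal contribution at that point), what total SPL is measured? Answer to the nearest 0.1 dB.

87.4 dB SPL

15 equal incoherent sources raise the level by 10·log₁₀(15) = 11.76 dB.
L_total = 75.6 + 11.76 = 87.4 dB SPL.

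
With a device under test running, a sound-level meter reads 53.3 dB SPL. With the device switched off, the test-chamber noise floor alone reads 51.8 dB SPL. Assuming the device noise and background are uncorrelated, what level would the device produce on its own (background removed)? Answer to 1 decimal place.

48.0 dB SPL

Background correction is a power subtraction:
L_src = 10·log₁₀(10^(53.3/10) − 10^(51.8/10)) = 10·log₁₀(62440) = 48.0 dB SPL.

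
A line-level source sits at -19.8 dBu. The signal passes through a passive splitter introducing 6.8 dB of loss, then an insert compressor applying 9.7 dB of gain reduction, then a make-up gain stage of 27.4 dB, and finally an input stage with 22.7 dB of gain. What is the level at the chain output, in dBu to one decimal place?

+13.8 dBu

Gain stages sum in dB:
-19.8 − 6.8 − 9.7 + 27.4 + 22.7 = +13.8 dBu.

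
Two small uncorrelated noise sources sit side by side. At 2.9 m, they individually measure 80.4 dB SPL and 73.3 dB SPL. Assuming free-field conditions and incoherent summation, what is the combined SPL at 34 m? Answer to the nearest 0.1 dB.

Combined at 2.9 m: 10·log₁₀(10^(80.4/10)+10^(73.3/10)) = 81.17 dB SPL.
Then apply −20·log₁₀(34/2.9) = -21.38 dB → 59.8 dB SPL.

59.8 dB SPL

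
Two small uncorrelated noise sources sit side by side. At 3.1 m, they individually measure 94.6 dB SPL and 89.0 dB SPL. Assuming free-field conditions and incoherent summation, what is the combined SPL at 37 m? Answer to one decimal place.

74.1 dB SPL

Combined at 3.1 m: 10·log₁₀(10^(94.6/10)+10^(89.0/10)) = 95.66 dB SPL.
Then apply −20·log₁₀(37/3.1) = -21.54 dB → 74.1 dB SPL.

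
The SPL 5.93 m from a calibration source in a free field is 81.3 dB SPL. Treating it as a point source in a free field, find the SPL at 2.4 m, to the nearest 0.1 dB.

89.2 dB SPL

Inverse-square spreading gives ΔL = −20·log₁₀(d₂/d₁).
ΔL = −20·log₁₀(2.4/5.93) = 7.86 dB, so L₂ = 81.3 + (7.86) = 89.2 dB SPL.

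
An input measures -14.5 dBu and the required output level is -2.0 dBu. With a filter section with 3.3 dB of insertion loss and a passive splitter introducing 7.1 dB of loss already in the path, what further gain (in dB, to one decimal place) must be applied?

22.9 dB

The required make-up gain is the shortfall in the dB sum.
G = -2.0 − (-14.5) + 3.3 + 7.1 = 22.9 dB.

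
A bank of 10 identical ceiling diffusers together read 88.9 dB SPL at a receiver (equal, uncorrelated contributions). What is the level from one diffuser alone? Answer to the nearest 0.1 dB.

78.9 dB SPL

10 equal incoherent sources add 10·log₁₀(10) = 10.00 dB over one source.
L_one = 88.9 − 10.00 = 78.9 dB SPL.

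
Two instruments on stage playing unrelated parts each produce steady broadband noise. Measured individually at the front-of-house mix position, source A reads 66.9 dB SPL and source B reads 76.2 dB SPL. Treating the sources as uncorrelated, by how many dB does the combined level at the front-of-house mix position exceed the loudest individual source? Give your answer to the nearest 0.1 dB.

Add the sources as powers (linear), then convert back to dB:
L_total = 10·log₁₀(10^(66.9/10) + 10^(76.2/10)) = 76.68 dB SPL.
Excess over the loudest (76.2 dB): 76.68 − 76.2 = 0.5 dB.

0.5 dB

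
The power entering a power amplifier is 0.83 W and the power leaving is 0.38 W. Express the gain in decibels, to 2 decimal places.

-3.39 dB

For a power ratio, dB = 10·log₁₀(P₂/P₁).
10·log₁₀(0.38/0.83) = 10·log₁₀(0.4578) = -3.39 dB.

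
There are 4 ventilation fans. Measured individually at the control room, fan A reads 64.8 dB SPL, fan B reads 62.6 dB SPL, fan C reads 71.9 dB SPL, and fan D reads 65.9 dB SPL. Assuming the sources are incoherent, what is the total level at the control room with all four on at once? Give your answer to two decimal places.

Uncorrelated sources add in intensity (power), not in dB.
L_total = 10·log₁₀(10^(64.8/10) + 10^(62.6/10) + 10^(71.9/10) + 10^(65.9/10)) = 10·log₁₀(24220000) = 73.84 dB SPL.

73.84 dB SPL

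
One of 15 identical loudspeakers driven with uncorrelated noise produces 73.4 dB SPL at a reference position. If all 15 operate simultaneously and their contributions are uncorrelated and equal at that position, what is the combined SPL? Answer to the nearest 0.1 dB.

85.2 dB SPL

15 equal incoherent sources raise the level by 10·log₁₀(15) = 11.76 dB.
L_total = 73.4 + 11.76 = 85.2 dB SPL.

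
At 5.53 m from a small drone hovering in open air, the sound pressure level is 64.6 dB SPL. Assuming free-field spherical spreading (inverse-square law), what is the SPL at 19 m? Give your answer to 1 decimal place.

Inverse-square spreading gives ΔL = −20·log₁₀(d₂/d₁).
ΔL = −20·log₁₀(19/5.53) = -10.72 dB, so L₂ = 64.6 + (-10.72) = 53.9 dB SPL.

53.9 dB SPL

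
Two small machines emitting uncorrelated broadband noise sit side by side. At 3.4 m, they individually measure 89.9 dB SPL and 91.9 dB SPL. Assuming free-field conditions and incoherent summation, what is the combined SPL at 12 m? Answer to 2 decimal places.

83.07 dB SPL

Combined at 3.4 m: 10·log₁₀(10^(89.9/10)+10^(91.9/10)) = 94.024 dB SPL.
Then apply −20·log₁₀(12/3.4) = -10.954 dB → 83.07 dB SPL.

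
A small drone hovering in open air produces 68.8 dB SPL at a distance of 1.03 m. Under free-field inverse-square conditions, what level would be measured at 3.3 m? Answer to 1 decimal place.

58.7 dB SPL

For a point source in a free field, ΔL = −20·log₁₀(d₂/d₁).
ΔL = −20·log₁₀(3.3/1.03) = -10.11 dB, so L₂ = 68.8 + (-10.11) = 58.7 dB SPL.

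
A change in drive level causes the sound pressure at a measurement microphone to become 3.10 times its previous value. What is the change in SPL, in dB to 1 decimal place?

Sound pressure is an amplitude quantity: ΔL = 20·log₁₀(p₂/p₁).
20·log₁₀(3.10) = 9.8 dB.

9.8 dB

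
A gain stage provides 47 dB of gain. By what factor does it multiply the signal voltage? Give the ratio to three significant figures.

Voltage ratio = 10^(dB/20).
10^(47/20) = 10^(2.350) = 224.

224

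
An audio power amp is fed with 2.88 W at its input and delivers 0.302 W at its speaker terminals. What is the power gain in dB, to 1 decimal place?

Power is a power quantity, so gain = 10·log₁₀(P_out/P_in).
10·log₁₀(0.302/2.88) = 10·log₁₀(0.1049) = -9.8 dB.

-9.8 dB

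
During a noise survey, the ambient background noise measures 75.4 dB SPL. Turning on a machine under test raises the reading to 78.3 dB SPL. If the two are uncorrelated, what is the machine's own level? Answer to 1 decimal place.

Remove the background by subtracting linear intensities:
L_src = 10·log₁₀(10^(78.3/10) − 10^(75.4/10)) = 10·log₁₀(32930000) = 75.2 dB SPL.

75.2 dB SPL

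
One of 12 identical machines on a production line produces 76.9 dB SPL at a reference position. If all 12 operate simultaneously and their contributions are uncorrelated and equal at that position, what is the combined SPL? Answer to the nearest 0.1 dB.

87.7 dB SPL

12 equal incoherent sources raise the level by 10·log₁₀(12) = 10.79 dB.
L_total = 76.9 + 10.79 = 87.7 dB SPL.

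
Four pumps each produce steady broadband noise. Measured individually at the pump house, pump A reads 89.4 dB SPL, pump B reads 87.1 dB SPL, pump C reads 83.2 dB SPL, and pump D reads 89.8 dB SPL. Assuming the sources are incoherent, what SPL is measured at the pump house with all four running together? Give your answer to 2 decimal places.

Incoherent sources sum as intensities:
L_total = 10·log₁₀(10^(89.4/10) + 10^(87.1/10) + 10^(83.2/10) + 10^(89.8/10)) = 10·log₁₀(2548000000) = 94.06 dB SPL.

94.06 dB SPL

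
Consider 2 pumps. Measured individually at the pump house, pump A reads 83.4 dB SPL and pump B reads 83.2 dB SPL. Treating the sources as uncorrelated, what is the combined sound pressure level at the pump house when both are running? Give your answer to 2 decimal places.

Incoherent sources sum as intensities:
L_total = 10·log₁₀(10^(83.4/10) + 10^(83.2/10)) = 10·log₁₀(427700000) = 86.31 dB SPL.

86.31 dB SPL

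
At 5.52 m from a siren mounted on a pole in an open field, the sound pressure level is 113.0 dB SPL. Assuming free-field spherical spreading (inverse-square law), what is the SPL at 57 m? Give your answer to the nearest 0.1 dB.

Inverse-square spreading gives ΔL = −20·log₁₀(d₂/d₁).
ΔL = −20·log₁₀(57/5.52) = -20.28 dB, so L₂ = 113.0 + (-20.28) = 92.7 dB SPL.

92.7 dB SPL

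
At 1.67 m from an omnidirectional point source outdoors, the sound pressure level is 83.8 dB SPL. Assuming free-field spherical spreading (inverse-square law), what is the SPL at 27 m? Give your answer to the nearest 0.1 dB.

59.6 dB SPL

Free-field point source: level drops by 20·log₁₀ of the distance ratio.
ΔL = −20·log₁₀(27/1.67) = -24.17 dB, so L₂ = 83.8 + (-24.17) = 59.6 dB SPL.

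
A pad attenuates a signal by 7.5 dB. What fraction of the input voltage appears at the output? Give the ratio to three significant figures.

0.422

Voltage ratio = 10^(dB/20).
10^(-7.5/20) = 10^(-0.3750) = 0.422.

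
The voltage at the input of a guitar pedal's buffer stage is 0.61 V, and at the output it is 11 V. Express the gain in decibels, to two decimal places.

25.12 dB

Voltage is an amplitude quantity, so gain = 20·log₁₀(V_out/V_in).
20·log₁₀(11/0.61) = 20·log₁₀(18.03) = 25.12 dB.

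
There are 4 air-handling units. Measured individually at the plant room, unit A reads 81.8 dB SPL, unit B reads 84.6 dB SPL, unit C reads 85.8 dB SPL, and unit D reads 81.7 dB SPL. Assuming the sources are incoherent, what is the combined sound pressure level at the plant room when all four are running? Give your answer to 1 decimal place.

Uncorrelated sources add in intensity (power), not in dB.
L_total = 10·log₁₀(10^(81.8/10) + 10^(84.6/10) + 10^(85.8/10) + 10^(81.7/10)) = 10·log₁₀(967900000) = 89.9 dB SPL.

89.9 dB SPL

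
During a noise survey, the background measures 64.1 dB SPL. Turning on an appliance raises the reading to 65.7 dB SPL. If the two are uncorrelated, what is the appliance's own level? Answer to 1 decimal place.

60.6 dB SPL

Subtract intensities: L_src = 10·log₁₀(10^(L_total/10) − 10^(L_bg/10)).
L_src = 10·log₁₀(10^(65.7/10) − 10^(64.1/10)) = 10·log₁₀(1145000) = 60.6 dB SPL.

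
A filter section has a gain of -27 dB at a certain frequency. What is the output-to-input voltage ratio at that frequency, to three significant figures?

0.0447

Voltage ratio = 10^(dB/20).
10^(-27/20) = 10^(-1.350) = 0.0447.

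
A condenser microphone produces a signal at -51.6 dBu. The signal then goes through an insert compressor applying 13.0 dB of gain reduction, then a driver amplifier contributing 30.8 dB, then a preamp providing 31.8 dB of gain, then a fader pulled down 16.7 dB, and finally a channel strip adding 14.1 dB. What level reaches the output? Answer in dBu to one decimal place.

-4.6 dBu

Cascaded gains and losses add directly in dB.
-51.6 − 13.0 + 30.8 + 31.8 − 16.7 + 14.1 = -4.6 dBu.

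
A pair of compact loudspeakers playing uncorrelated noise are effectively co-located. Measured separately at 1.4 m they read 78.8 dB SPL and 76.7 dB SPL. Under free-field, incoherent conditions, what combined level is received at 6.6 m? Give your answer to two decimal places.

Combined at 1.4 m: 10·log₁₀(10^(78.8/10)+10^(76.7/10)) = 80.886 dB SPL.
Then apply −20·log₁₀(6.6/1.4) = -13.468 dB → 67.42 dB SPL.

67.42 dB SPL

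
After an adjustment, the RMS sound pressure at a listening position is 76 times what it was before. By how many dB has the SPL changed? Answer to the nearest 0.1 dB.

37.6 dB

SPL change from a pressure ratio uses the 20·log₁₀ form:
20·log₁₀(76) = 37.6 dB.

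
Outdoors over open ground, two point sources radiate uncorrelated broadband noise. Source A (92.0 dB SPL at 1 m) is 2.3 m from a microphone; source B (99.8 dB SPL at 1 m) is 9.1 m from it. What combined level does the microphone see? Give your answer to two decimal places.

At the listener: L_A = 92.0 − 20·log₁₀(2.3) = 84.765 dB; L_B = 99.8 − 20·log₁₀(9.1) = 80.619 dB.
Combined: 10·log₁₀(10^(84.765/10)+10^(80.619/10)) = 86.18 dB SPL.

86.18 dB SPL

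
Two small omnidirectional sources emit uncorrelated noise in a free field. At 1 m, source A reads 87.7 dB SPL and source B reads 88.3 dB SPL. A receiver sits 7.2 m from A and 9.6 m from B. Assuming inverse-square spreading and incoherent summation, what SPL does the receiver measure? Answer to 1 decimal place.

At the listener: L_A = 87.7 − 20·log₁₀(7.2) = 70.55 dB; L_B = 88.3 − 20·log₁₀(9.6) = 68.65 dB.
Combined: 10·log₁₀(10^(70.55/10)+10^(68.65/10)) = 72.7 dB SPL.

72.7 dB SPL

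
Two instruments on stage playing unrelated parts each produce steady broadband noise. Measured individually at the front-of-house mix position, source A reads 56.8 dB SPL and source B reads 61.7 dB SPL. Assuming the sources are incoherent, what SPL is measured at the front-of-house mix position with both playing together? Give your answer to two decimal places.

Incoherent sources sum as intensities:
L_total = 10·log₁₀(10^(56.8/10) + 10^(61.7/10)) = 10·log₁₀(1958000) = 62.92 dB SPL.

62.92 dB SPL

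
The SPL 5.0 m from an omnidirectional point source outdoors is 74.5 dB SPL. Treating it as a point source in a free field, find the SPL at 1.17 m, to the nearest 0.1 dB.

87.1 dB SPL

Free-field point source: level drops by 20·log₁₀ of the distance ratio.
ΔL = −20·log₁₀(1.17/5.0) = 12.62 dB, so L₂ = 74.5 + (12.62) = 87.1 dB SPL.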